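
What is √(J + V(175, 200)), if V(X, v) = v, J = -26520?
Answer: 4*I*√1645 ≈ 162.23*I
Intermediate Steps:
√(J + V(175, 200)) = √(-26520 + 200) = √(-26320) = 4*I*√1645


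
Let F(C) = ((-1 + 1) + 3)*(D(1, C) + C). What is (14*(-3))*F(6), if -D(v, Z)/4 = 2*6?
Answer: 5292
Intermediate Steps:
D(v, Z) = -48 (D(v, Z) = -8*6 = -4*12 = -48)
F(C) = -144 + 3*C (F(C) = ((-1 + 1) + 3)*(-48 + C) = (0 + 3)*(-48 + C) = 3*(-48 + C) = -144 + 3*C)
(14*(-3))*F(6) = (14*(-3))*(-144 + 3*6) = -42*(-144 + 18) = -42*(-126) = 5292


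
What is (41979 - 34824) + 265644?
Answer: 272799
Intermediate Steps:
(41979 - 34824) + 265644 = 7155 + 265644 = 272799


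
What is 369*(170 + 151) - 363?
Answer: 118086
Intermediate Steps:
369*(170 + 151) - 363 = 369*321 - 363 = 118449 - 363 = 118086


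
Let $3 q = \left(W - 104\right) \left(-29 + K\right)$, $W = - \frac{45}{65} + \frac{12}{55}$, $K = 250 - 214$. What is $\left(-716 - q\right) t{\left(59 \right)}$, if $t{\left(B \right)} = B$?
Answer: $- \frac{59762693}{2145} \approx -27861.0$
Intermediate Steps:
$K = 36$ ($K = 250 - 214 = 36$)
$W = - \frac{339}{715}$ ($W = \left(-45\right) \frac{1}{65} + 12 \cdot \frac{1}{55} = - \frac{9}{13} + \frac{12}{55} = - \frac{339}{715} \approx -0.47413$)
$q = - \frac{522893}{2145}$ ($q = \frac{\left(- \frac{339}{715} - 104\right) \left(-29 + 36\right)}{3} = \frac{\left(- \frac{74699}{715}\right) 7}{3} = \frac{1}{3} \left(- \frac{522893}{715}\right) = - \frac{522893}{2145} \approx -243.77$)
$\left(-716 - q\right) t{\left(59 \right)} = \left(-716 - - \frac{522893}{2145}\right) 59 = \left(-716 + \frac{522893}{2145}\right) 59 = \left(- \frac{1012927}{2145}\right) 59 = - \frac{59762693}{2145}$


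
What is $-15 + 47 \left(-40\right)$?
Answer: $-1895$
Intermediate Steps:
$-15 + 47 \left(-40\right) = -15 - 1880 = -1895$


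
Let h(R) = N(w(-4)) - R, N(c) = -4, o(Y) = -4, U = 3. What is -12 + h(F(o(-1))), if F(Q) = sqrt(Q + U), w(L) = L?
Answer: -16 - I ≈ -16.0 - 1.0*I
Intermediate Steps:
F(Q) = sqrt(3 + Q) (F(Q) = sqrt(Q + 3) = sqrt(3 + Q))
h(R) = -4 - R
-12 + h(F(o(-1))) = -12 + (-4 - sqrt(3 - 4)) = -12 + (-4 - sqrt(-1)) = -12 + (-4 - I) = -16 - I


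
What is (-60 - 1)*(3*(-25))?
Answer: 4575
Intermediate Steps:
(-60 - 1)*(3*(-25)) = -61*(-75) = 4575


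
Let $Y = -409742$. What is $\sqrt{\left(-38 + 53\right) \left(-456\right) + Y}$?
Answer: $i \sqrt{416582} \approx 645.43 i$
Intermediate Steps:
$\sqrt{\left(-38 + 53\right) \left(-456\right) + Y} = \sqrt{\left(-38 + 53\right) \left(-456\right) - 409742} = \sqrt{15 \left(-456\right) - 409742} = \sqrt{-6840 - 409742} = \sqrt{-416582} = i \sqrt{416582}$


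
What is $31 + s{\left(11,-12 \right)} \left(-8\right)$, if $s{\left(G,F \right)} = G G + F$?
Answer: $-841$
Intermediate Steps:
$s{\left(G,F \right)} = F + G^{2}$ ($s{\left(G,F \right)} = G^{2} + F = F + G^{2}$)
$31 + s{\left(11,-12 \right)} \left(-8\right) = 31 + \left(-12 + 11^{2}\right) \left(-8\right) = 31 + \left(-12 + 121\right) \left(-8\right) = 31 + 109 \left(-8\right) = 31 - 872 = -841$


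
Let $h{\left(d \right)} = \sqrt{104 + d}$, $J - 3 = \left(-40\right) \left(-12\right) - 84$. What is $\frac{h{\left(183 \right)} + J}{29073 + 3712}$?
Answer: $\frac{399}{32785} + \frac{\sqrt{287}}{32785} \approx 0.012687$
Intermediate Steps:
$J = 399$ ($J = 3 - -396 = 3 + \left(480 - 84\right) = 3 + 396 = 399$)
$\frac{h{\left(183 \right)} + J}{29073 + 3712} = \frac{\sqrt{104 + 183} + 399}{29073 + 3712} = \frac{\sqrt{287} + 399}{32785} = \left(399 + \sqrt{287}\right) \frac{1}{32785} = \frac{399}{32785} + \frac{\sqrt{287}}{32785}$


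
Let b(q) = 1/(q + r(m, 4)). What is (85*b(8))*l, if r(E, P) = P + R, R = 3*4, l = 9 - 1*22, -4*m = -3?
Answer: -1105/24 ≈ -46.042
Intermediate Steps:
m = ¾ (m = -¼*(-3) = ¾ ≈ 0.75000)
l = -13 (l = 9 - 22 = -13)
R = 12
r(E, P) = 12 + P (r(E, P) = P + 12 = 12 + P)
b(q) = 1/(16 + q) (b(q) = 1/(q + (12 + 4)) = 1/(q + 16) = 1/(16 + q))
(85*b(8))*l = (85/(16 + 8))*(-13) = (85/24)*(-13) = -1105/24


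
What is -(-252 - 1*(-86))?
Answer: 166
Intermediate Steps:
-(-252 - 1*(-86)) = -(-252 + 86) = -1*(-166) = 166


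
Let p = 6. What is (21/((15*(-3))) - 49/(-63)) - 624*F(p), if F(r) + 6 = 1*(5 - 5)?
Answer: 168494/45 ≈ 3744.3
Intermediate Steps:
F(r) = -6 (F(r) = -6 + 1*(5 - 5) = -6 + 1*0 = -6 + 0 = -6)
(21/((15*(-3))) - 49/(-63)) - 624*F(p) = (21/((15*(-3))) - 49/(-63)) - 624*(-6) = (21/(-45) - 49*(-1/63)) - 156*(-24) = (21*(-1/45) + 7/9) + 3744 = (-7/15 + 7/9) + 3744 = 14/45 + 3744 = 168494/45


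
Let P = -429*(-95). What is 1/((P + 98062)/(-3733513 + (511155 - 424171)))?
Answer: -3646529/138817 ≈ -26.269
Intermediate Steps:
P = 40755
1/((P + 98062)/(-3733513 + (511155 - 424171))) = 1/((40755 + 98062)/(-3733513 + (511155 - 424171))) = 1/(138817/(-3733513 + 86984)) = 1/(138817/(-3646529)) = 1/(138817*(-1/3646529)) = 1/(-138817/3646529) = -3646529/138817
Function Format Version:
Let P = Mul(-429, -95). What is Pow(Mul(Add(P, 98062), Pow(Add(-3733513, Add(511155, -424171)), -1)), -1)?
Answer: Rational(-3646529, 138817) ≈ -26.269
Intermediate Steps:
P = 40755
Pow(Mul(Add(P, 98062), Pow(Add(-3733513, Add(511155, -424171)), -1)), -1) = Pow(Mul(Add(40755, 98062), Pow(Add(-3733513, Add(511155, -424171)), -1)), -1) = Pow(Mul(138817, Pow(Add(-3733513, 86984), -1)), -1) = Pow(Mul(138817, Pow(-3646529, -1)), -1) = Pow(Mul(138817, Rational(-1, 3646529)), -1) = Pow(Rational(-138817, 3646529), -1) = Rational(-3646529, 138817)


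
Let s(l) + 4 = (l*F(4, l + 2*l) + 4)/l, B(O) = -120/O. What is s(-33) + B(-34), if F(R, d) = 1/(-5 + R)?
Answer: -893/561 ≈ -1.5918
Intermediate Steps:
s(l) = -4 + (4 - l)/l (s(l) = -4 + (l/(-5 + 4) + 4)/l = -4 + (l/(-1) + 4)/l = -4 + (l*(-1) + 4)/l = -4 + (-l + 4)/l = -4 + (4 - l)/l)
s(-33) + B(-34) = (-5 + 4/(-33)) - 120/(-34) = (-5 + 4*(-1/33)) - 120*(-1/34) = (-5 - 4/33) + 60/17 = -169/33 + 60/17 = -893/561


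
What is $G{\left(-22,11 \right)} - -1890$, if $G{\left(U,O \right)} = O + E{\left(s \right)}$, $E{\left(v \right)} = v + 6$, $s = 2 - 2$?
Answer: $1907$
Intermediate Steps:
$s = 0$
$E{\left(v \right)} = 6 + v$
$G{\left(U,O \right)} = 6 + O$ ($G{\left(U,O \right)} = O + \left(6 + 0\right) = O + 6 = 6 + O$)
$G{\left(-22,11 \right)} - -1890 = \left(6 + 11\right) - -1890 = 17 + 1890 = 1907$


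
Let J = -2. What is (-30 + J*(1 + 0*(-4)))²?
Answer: 1024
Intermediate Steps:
(-30 + J*(1 + 0*(-4)))² = (-30 - 2*(1 + 0*(-4)))² = (-30 - 2*(1 + 0))² = (-30 - 2*1)² = (-30 - 2)² = (-32)² = 1024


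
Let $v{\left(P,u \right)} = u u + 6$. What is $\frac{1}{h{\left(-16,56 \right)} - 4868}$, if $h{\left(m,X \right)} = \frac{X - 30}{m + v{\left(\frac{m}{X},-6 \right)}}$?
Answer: $- \frac{1}{4867} \approx -0.00020547$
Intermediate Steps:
$v{\left(P,u \right)} = 6 + u^{2}$ ($v{\left(P,u \right)} = u^{2} + 6 = 6 + u^{2}$)
$h{\left(m,X \right)} = \frac{-30 + X}{42 + m}$ ($h{\left(m,X \right)} = \frac{X - 30}{m + \left(6 + \left(-6\right)^{2}\right)} = \frac{-30 + X}{m + \left(6 + 36\right)} = \frac{-30 + X}{m + 42} = \frac{-30 + X}{42 + m}$)
$\frac{1}{h{\left(-16,56 \right)} - 4868} = \frac{1}{\frac{-30 + 56}{42 - 16} - 4868} = \frac{1}{\frac{1}{26} \cdot 26 - 4868} = \frac{1}{1 - 4868} = \frac{1}{-4867} = - \frac{1}{4867}$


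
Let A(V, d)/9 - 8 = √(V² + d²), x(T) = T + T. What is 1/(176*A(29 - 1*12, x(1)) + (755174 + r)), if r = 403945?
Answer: 130199/152484332697 - 176*√293/152484332697 ≈ 8.3409e-7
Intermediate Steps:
x(T) = 2*T
A(V, d) = 72 + 9*√(V² + d²)
1/(176*A(29 - 1*12, x(1)) + (755174 + r)) = 1/(176*(72 + 9*√((29 - 1*12)² + (2*1)²)) + (755174 + 403945)) = 1/(176*(72 + 9*√((29 - 12)² + 2²)) + 1159119) = 1/(176*(72 + 9*√(17² + 4)) + 1159119) = 1/(176*(72 + 9*√(289 + 4)) + 1159119) = 1/(176*(72 + 9*√293) + 1159119) = 1/((12672 + 1584*√293) + 1159119) = 1/(1171791 + 1584*√293)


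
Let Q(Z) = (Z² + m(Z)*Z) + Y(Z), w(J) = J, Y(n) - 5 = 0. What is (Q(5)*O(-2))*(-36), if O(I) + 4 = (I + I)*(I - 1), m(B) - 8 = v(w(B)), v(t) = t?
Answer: -27360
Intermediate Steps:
Y(n) = 5 (Y(n) = 5 + 0 = 5)
m(B) = 8 + B
O(I) = -4 + 2*I*(-1 + I) (O(I) = -4 + (I + I)*(I - 1) = -4 + (2*I)*(-1 + I) = -4 + 2*I*(-1 + I))
Q(Z) = 5 + Z² + Z*(8 + Z) (Q(Z) = (Z² + (8 + Z)*Z) + 5 = (Z² + Z*(8 + Z)) + 5 = 5 + Z² + Z*(8 + Z))
(Q(5)*O(-2))*(-36) = ((5 + 5² + 5*(8 + 5))*(-4 - 2*(-2) + 2*(-2)²))*(-36) = ((5 + 25 + 5*13)*(-4 + 4 + 2*4))*(-36) = ((5 + 25 + 65)*(-4 + 4 + 8))*(-36) = (95*8)*(-36) = 760*(-36) = -27360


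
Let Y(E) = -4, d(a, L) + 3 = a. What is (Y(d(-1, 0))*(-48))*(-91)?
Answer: -17472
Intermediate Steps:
d(a, L) = -3 + a
(Y(d(-1, 0))*(-48))*(-91) = -4*(-48)*(-91) = 192*(-91) = -17472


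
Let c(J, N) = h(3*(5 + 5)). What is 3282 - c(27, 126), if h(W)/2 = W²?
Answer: 1482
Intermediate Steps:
h(W) = 2*W²
c(J, N) = 1800 (c(J, N) = 2*(3*(5 + 5))² = 2*(3*10)² = 2*30² = 2*900 = 1800)
3282 - c(27, 126) = 3282 - 1*1800 = 3282 - 1800 = 1482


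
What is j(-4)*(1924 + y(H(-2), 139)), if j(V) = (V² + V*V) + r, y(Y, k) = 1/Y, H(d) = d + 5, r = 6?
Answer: 219374/3 ≈ 73125.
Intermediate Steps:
H(d) = 5 + d
j(V) = 6 + 2*V² (j(V) = (V² + V*V) + 6 = (V² + V²) + 6 = 2*V² + 6 = 6 + 2*V²)
j(-4)*(1924 + y(H(-2), 139)) = (6 + 2*(-4)²)*(1924 + 1/(5 - 2)) = (6 + 2*16)*(1924 + 1/3) = (6 + 32)*(1924 + ⅓) = 38*(5773/3) = 219374/3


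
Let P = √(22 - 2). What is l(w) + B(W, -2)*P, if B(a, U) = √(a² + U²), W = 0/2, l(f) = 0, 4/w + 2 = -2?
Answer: 4*√5 ≈ 8.9443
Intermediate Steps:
w = -1 (w = 4/(-2 - 2) = 4/(-4) = 4*(-¼) = -1)
W = 0 (W = 0*(½) = 0)
B(a, U) = √(U² + a²)
P = 2*√5 (P = √20 = 2*√5 ≈ 4.4721)
l(w) + B(W, -2)*P = 0 + √((-2)² + 0²)*(2*√5) = 0 + √(4 + 0)*(2*√5) = 0 + √4*(2*√5) = 0 + 2*(2*√5) = 0 + 4*√5 = 4*√5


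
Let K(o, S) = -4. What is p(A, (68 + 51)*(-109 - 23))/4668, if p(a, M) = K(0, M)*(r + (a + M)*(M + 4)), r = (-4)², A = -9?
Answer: -246819784/1167 ≈ -2.1150e+5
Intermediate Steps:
r = 16
p(a, M) = -64 - 4*(4 + M)*(M + a) (p(a, M) = -4*(16 + (a + M)*(M + 4)) = -4*(16 + (M + a)*(4 + M)) = -4*(16 + (4 + M)*(M + a)) = -64 - 4*(4 + M)*(M + a))
p(A, (68 + 51)*(-109 - 23))/4668 = (-64 - 16*(68 + 51)*(-109 - 23) - 16*(-9) - 4*(-109 - 23)²*(68 + 51)² - 4*(68 + 51)*(-109 - 23)*(-9))/4668 = (-64 - 1904*(-132) + 144 - 4*(119*(-132))² - 4*119*(-132)*(-9))*(1/4668) = (-64 - 16*(-15708) + 144 - 4*(-15708)² - 4*(-15708)*(-9))*(1/4668) = (-64 + 251328 + 144 - 4*246741264 - 565488)*(1/4668) = (-64 + 251328 + 144 - 986965056 - 565488)*(1/4668) = -987279136*1/4668 = -246819784/1167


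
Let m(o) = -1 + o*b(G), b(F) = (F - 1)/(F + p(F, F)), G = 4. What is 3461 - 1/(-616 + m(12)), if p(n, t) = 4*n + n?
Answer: 4260493/1231 ≈ 3461.0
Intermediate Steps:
p(n, t) = 5*n
b(F) = (-1 + F)/(6*F) (b(F) = (F - 1)/(F + 5*F) = (-1 + F)/((6*F)) = (-1 + F)*(1/(6*F)) = (-1 + F)/(6*F))
m(o) = -1 + o/8 (m(o) = -1 + o*((⅙)*(-1 + 4)/4) = -1 + o*((⅙)*(¼)*3) = -1 + o*(⅛) = -1 + o/8)
3461 - 1/(-616 + m(12)) = 3461 - 1/(-616 + (-1 + (⅛)*12)) = 3461 - 1/(-616 + (-1 + 3/2)) = 3461 - 1/(-616 + ½) = 3461 - 1/(-1231/2) = 3461 - 1*(-2/1231) = 3461 + 2/1231 = 4260493/1231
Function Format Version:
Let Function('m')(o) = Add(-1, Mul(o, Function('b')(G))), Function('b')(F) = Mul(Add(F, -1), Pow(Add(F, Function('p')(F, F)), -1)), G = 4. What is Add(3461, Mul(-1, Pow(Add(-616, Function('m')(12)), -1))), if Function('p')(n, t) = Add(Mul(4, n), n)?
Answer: Rational(4260493, 1231) ≈ 3461.0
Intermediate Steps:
Function('p')(n, t) = Mul(5, n)
Function('b')(F) = Mul(Rational(1, 6), Pow(F, -1), Add(-1, F)) (Function('b')(F) = Mul(Add(F, -1), Pow(Add(F, Mul(5, F)), -1)) = Mul(Add(-1, F), Pow(Mul(6, F), -1)) = Mul(Add(-1, F), Mul(Rational(1, 6), Pow(F, -1))) = Mul(Rational(1, 6), Pow(F, -1), Add(-1, F)))
Function('m')(o) = Add(-1, Mul(Rational(1, 8), o)) (Function('m')(o) = Add(-1, Mul(o, Mul(Rational(1, 6), Pow(4, -1), Add(-1, 4)))) = Add(-1, Mul(o, Mul(Rational(1, 6), Rational(1, 4), 3))) = Add(-1, Mul(o, Rational(1, 8))) = Add(-1, Mul(Rational(1, 8), o)))
Add(3461, Mul(-1, Pow(Add(-616, Function('m')(12)), -1))) = Add(3461, Mul(-1, Pow(Add(-616, Add(-1, Mul(Rational(1, 8), 12))), -1))) = Add(3461, Mul(-1, Pow(Add(-616, Add(-1, Rational(3, 2))), -1))) = Add(3461, Mul(-1, Pow(Add(-616, Rational(1, 2)), -1))) = Add(3461, Mul(-1, Pow(Rational(-1231, 2), -1))) = Add(3461, Mul(-1, Rational(-2, 1231))) = Add(3461, Rational(2, 1231)) = Rational(4260493, 1231)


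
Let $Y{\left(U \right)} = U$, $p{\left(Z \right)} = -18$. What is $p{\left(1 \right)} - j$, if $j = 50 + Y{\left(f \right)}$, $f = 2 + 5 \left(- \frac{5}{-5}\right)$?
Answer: $-75$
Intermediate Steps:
$f = 7$ ($f = 2 + 5 \left(\left(-5\right) \left(- \frac{1}{5}\right)\right) = 2 + 5 \cdot 1 = 2 + 5 = 7$)
$j = 57$ ($j = 50 + 7 = 57$)
$p{\left(1 \right)} - j = -18 - 57 = -75$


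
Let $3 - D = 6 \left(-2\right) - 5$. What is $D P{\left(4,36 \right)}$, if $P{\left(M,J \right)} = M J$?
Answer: $2880$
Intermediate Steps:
$P{\left(M,J \right)} = J M$
$D = 20$ ($D = 3 - \left(6 \left(-2\right) - 5\right) = 3 - \left(-12 - 5\right) = 3 - -17 = 3 + 17 = 20$)
$D P{\left(4,36 \right)} = 20 \cdot 36 \cdot 4 = 20 \cdot 144 = 2880$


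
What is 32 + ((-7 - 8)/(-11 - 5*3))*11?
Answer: 997/26 ≈ 38.346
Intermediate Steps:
32 + ((-7 - 8)/(-11 - 5*3))*11 = 32 - 15/(-11 - 15)*11 = 32 - 15/(-26)*11 = 32 - 15*(-1/26)*11 = 32 + (15/26)*11 = 32 + 165/26 = 997/26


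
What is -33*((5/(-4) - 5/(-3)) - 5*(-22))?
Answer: -14575/4 ≈ -3643.8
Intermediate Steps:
-33*((5/(-4) - 5/(-3)) - 5*(-22)) = -33*((5*(-1/4) - 5*(-1/3)) + 110) = -33*((-5/4 + 5/3) + 110) = -33*(5/12 + 110) = -33*1325/12 = -14575/4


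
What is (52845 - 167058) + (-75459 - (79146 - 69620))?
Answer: -199198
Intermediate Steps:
(52845 - 167058) + (-75459 - (79146 - 69620)) = -114213 + (-75459 - 1*9526) = -114213 + (-75459 - 9526) = -114213 - 84985 = -199198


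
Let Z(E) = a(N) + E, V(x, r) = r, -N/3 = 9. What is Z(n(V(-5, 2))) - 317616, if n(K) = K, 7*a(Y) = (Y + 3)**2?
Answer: -2222722/7 ≈ -3.1753e+5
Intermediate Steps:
N = -27 (N = -3*9 = -27)
a(Y) = (3 + Y)**2/7 (a(Y) = (Y + 3)**2/7 = (3 + Y)**2/7)
Z(E) = 576/7 + E (Z(E) = (3 - 27)**2/7 + E = (1/7)*(-24)**2 + E = (1/7)*576 + E = 576/7 + E)
Z(n(V(-5, 2))) - 317616 = (576/7 + 2) - 317616 = 590/7 - 317616 = -2222722/7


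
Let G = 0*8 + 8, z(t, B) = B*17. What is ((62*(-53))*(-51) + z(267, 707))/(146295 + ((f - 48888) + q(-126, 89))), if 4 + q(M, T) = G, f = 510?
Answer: 179605/97921 ≈ 1.8342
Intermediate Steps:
z(t, B) = 17*B
G = 8 (G = 0 + 8 = 8)
q(M, T) = 4 (q(M, T) = -4 + 8 = 4)
((62*(-53))*(-51) + z(267, 707))/(146295 + ((f - 48888) + q(-126, 89))) = ((62*(-53))*(-51) + 17*707)/(146295 + ((510 - 48888) + 4)) = (-3286*(-51) + 12019)/(146295 + (-48378 + 4)) = (167586 + 12019)/(146295 - 48374) = 179605/97921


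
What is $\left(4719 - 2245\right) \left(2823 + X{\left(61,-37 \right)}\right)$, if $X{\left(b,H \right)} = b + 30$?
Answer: $7209236$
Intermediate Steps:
$X{\left(b,H \right)} = 30 + b$
$\left(4719 - 2245\right) \left(2823 + X{\left(61,-37 \right)}\right) = \left(4719 - 2245\right) \left(2823 + \left(30 + 61\right)\right) = 2474 \left(2823 + 91\right) = 2474 \cdot 2914 = 7209236$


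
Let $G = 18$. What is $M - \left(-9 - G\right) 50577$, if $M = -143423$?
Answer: $1222156$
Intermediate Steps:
$M - \left(-9 - G\right) 50577 = -143423 - \left(-9 - 18\right) 50577 = -143423 - \left(-27\right) 50577 = -143423 - -1365579 = -143423 + 1365579 = 1222156$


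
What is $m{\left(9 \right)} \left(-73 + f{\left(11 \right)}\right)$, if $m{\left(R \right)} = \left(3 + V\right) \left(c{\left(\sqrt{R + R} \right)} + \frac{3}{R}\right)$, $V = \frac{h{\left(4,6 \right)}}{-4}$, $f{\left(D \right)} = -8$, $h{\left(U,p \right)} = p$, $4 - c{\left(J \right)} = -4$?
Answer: $- \frac{2025}{2} \approx -1012.5$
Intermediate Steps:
$c{\left(J \right)} = 8$ ($c{\left(J \right)} = 4 - -4 = 4 + 4 = 8$)
$V = - \frac{3}{2}$ ($V = \frac{6}{-4} = 6 \left(- \frac{1}{4}\right) = - \frac{3}{2} \approx -1.5$)
$m{\left(R \right)} = 12 + \frac{9}{2 R}$ ($m{\left(R \right)} = \left(3 - \frac{3}{2}\right) \left(8 + \frac{3}{R}\right) = \frac{3 \left(8 + \frac{3}{R}\right)}{2} = 12 + \frac{9}{2 R}$)
$m{\left(9 \right)} \left(-73 + f{\left(11 \right)}\right) = \left(12 + \frac{9}{2 \cdot 9}\right) \left(-73 - 8\right) = \left(12 + \frac{9}{2} \cdot \frac{1}{9}\right) \left(-81\right) = \left(12 + \frac{1}{2}\right) \left(-81\right) = \frac{25}{2} \left(-81\right) = - \frac{2025}{2}$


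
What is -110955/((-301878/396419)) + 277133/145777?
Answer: 2137345640027813/14668956402 ≈ 1.4571e+5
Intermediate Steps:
-110955/((-301878/396419)) + 277133/145777 = -110955/((-301878*1/396419)) + 277133*(1/145777) = -110955/(-301878/396419) + 277133/145777 = -110955*(-396419/301878) + 277133/145777 = 14661556715/100626 + 277133/145777 = 2137345640027813/14668956402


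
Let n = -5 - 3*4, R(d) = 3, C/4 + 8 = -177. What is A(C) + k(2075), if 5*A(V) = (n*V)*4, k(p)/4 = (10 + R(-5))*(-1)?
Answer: 10012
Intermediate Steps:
C = -740 (C = -32 + 4*(-177) = -32 - 708 = -740)
n = -17 (n = -5 - 12 = -17)
k(p) = -52 (k(p) = 4*((10 + 3)*(-1)) = 4*(13*(-1)) = 4*(-13) = -52)
A(V) = -68*V/5 (A(V) = (-17*V*4)/5 = (-68*V)/5 = -68*V/5)
A(C) + k(2075) = -68/5*(-740) - 52 = 10064 - 52 = 10012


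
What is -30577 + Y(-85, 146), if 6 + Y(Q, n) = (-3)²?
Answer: -30574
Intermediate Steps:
Y(Q, n) = 3 (Y(Q, n) = -6 + (-3)² = -6 + 9 = 3)
-30577 + Y(-85, 146) = -30577 + 3 = -30574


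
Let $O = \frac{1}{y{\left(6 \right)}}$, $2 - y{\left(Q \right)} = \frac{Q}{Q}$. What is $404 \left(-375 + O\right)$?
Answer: $-151096$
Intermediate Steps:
$y{\left(Q \right)} = 1$ ($y{\left(Q \right)} = 2 - \frac{Q}{Q} = 2 - 1 = 1$)
$O = 1$ ($O = 1^{-1} = 1$)
$404 \left(-375 + O\right) = 404 \left(-375 + 1\right) = 404 \left(-374\right) = -151096$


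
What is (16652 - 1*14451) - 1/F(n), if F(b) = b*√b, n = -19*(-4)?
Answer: 2201 - √19/2888 ≈ 2201.0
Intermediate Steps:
n = 76
F(b) = b^(3/2)
(16652 - 1*14451) - 1/F(n) = (16652 - 1*14451) - 1/(76^(3/2)) = (16652 - 14451) - 1/(152*√19) = 2201 - √19/2888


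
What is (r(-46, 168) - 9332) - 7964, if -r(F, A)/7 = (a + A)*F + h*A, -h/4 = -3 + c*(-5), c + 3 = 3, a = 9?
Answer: 25586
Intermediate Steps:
c = 0 (c = -3 + 3 = 0)
h = 12 (h = -4*(-3 + 0*(-5)) = -4*(-3 + 0) = -4*(-3) = 12)
r(F, A) = -84*A - 7*F*(9 + A) (r(F, A) = -7*((9 + A)*F + 12*A) = -7*(F*(9 + A) + 12*A) = -7*(12*A + F*(9 + A)) = -84*A - 7*F*(9 + A))
(r(-46, 168) - 9332) - 7964 = ((-84*168 - 63*(-46) - 7*168*(-46)) - 9332) - 7964 = ((-14112 + 2898 + 54096) - 9332) - 7964 = (42882 - 9332) - 7964 = 33550 - 7964 = 25586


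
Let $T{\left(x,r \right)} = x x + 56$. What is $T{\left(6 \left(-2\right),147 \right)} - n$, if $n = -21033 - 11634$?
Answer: $32867$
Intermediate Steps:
$n = -32667$ ($n = -21033 - 11634 = -32667$)
$T{\left(x,r \right)} = 56 + x^{2}$ ($T{\left(x,r \right)} = x^{2} + 56 = 56 + x^{2}$)
$T{\left(6 \left(-2\right),147 \right)} - n = \left(56 + \left(6 \left(-2\right)\right)^{2}\right) - -32667 = \left(56 + \left(-12\right)^{2}\right) + 32667 = \left(56 + 144\right) + 32667 = 200 + 32667 = 32867$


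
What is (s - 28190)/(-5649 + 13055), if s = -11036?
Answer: -19613/3703 ≈ -5.2965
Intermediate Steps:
(s - 28190)/(-5649 + 13055) = (-11036 - 28190)/(-5649 + 13055) = -39226/7406 = -39226*1/7406 = -19613/3703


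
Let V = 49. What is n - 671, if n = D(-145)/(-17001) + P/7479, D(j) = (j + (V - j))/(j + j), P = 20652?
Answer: -304202357939/455230110 ≈ -668.24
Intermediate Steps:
D(j) = 49/(2*j) (D(j) = (j + (49 - j))/(j + j) = 49/((2*j)) = 49*(1/(2*j)) = 49/(2*j))
n = 1257045871/455230110 (n = ((49/2)/(-145))/(-17001) + 20652/7479 = ((49/2)*(-1/145))*(-1/17001) + 20652*(1/7479) = -49/290*(-1/17001) + 6884/2493 = 49/4930290 + 6884/2493 = 1257045871/455230110 ≈ 2.7613)
n - 671 = 1257045871/455230110 - 671 = -304202357939/455230110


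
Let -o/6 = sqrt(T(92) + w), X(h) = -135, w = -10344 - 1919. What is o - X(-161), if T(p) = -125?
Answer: 135 - 12*I*sqrt(3097) ≈ 135.0 - 667.81*I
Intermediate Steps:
w = -12263
o = -12*I*sqrt(3097) (o = -6*sqrt(-125 - 12263) = -12*I*sqrt(3097) ≈ -667.81*I)
o - X(-161) = -12*I*sqrt(3097) - 1*(-135) = -12*I*sqrt(3097) + 135 = 135 - 12*I*sqrt(3097)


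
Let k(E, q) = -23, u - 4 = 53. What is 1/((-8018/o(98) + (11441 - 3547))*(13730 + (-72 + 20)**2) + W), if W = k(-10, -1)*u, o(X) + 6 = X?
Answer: 23/2950817802 ≈ 7.7945e-9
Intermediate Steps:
u = 57 (u = 4 + 53 = 57)
o(X) = -6 + X
W = -1311 (W = -23*57 = -1311)
1/((-8018/o(98) + (11441 - 3547))*(13730 + (-72 + 20)**2) + W) = 1/((-8018/(-6 + 98) + (11441 - 3547))*(13730 + (-72 + 20)**2) - 1311) = 1/((-8018/92 + 7894)*(13730 + (-52)**2) - 1311) = 1/((-8018*1/92 + 7894)*(13730 + 2704) - 1311) = 1/((-4009/46 + 7894)*16434 - 1311) = 1/((359115/46)*16434 - 1311) = 1/(2950847955/23 - 1311) = 1/(2950817802/23) = 23/2950817802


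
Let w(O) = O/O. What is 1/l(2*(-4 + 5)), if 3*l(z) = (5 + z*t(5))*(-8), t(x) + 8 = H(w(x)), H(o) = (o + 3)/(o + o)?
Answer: 3/56 ≈ 0.053571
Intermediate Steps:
w(O) = 1
H(o) = (3 + o)/(2*o) (H(o) = (3 + o)/((2*o)) = (3 + o)*(1/(2*o)) = (3 + o)/(2*o))
t(x) = -6 (t(x) = -8 + (½)*(3 + 1)/1 = -8 + (½)*1*4 = -8 + 2 = -6)
l(z) = -40/3 + 16*z (l(z) = ((5 + z*(-6))*(-8))/3 = ((5 - 6*z)*(-8))/3 = (-40 + 48*z)/3 = -40/3 + 16*z)
1/l(2*(-4 + 5)) = 1/(-40/3 + 16*(2*(-4 + 5))) = 1/(-40/3 + 16*(2*1)) = 1/(-40/3 + 16*2) = 1/(-40/3 + 32) = 1/(56/3) = 3/56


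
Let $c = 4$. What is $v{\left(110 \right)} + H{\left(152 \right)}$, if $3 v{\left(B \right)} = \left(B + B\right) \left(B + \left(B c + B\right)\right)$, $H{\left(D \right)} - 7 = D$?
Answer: $48559$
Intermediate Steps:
$H{\left(D \right)} = 7 + D$
$v{\left(B \right)} = 4 B^{2}$ ($v{\left(B \right)} = \frac{\left(B + B\right) \left(B + \left(B 4 + B\right)\right)}{3} = \frac{2 B \left(B + \left(4 B + B\right)\right)}{3} = \frac{2 B \left(B + 5 B\right)}{3} = \frac{2 B 6 B}{3} = \frac{12 B^{2}}{3} = 4 B^{2}$)
$v{\left(110 \right)} + H{\left(152 \right)} = 4 \cdot 110^{2} + \left(7 + 152\right) = 4 \cdot 12100 + 159 = 48400 + 159 = 48559$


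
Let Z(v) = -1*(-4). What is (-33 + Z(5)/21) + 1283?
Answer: 26254/21 ≈ 1250.2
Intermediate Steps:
Z(v) = 4
(-33 + Z(5)/21) + 1283 = (-33 + 4/21) + 1283 = -689/21 + 1283 = 26254/21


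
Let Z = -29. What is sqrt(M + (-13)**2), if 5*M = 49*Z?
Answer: 24*I*sqrt(5)/5 ≈ 10.733*I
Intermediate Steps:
M = -1421/5 (M = (49*(-29))/5 = (1/5)*(-1421) = -1421/5 ≈ -284.20)
sqrt(M + (-13)**2) = sqrt(-1421/5 + (-13)**2) = sqrt(-1421/5 + 169) = sqrt(-576/5) = 24*I*sqrt(5)/5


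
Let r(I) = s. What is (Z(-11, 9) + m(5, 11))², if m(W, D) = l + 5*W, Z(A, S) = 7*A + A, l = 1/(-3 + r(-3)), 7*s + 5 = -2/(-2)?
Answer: 2502724/625 ≈ 4004.4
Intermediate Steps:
s = -4/7 (s = -5/7 + (-2/(-2))/7 = -5/7 + (-2*(-½))/7 = -5/7 + (⅐)*1 = -5/7 + ⅐ = -4/7 ≈ -0.57143)
r(I) = -4/7
l = -7/25 (l = 1/(-3 - 4/7) = 1/(-25/7) = -7/25 ≈ -0.28000)
Z(A, S) = 8*A
m(W, D) = -7/25 + 5*W
(Z(-11, 9) + m(5, 11))² = (8*(-11) + (-7/25 + 5*5))² = (-88 + (-7/25 + 25))² = (-88 + 618/25)² = (-1582/25)² = 2502724/625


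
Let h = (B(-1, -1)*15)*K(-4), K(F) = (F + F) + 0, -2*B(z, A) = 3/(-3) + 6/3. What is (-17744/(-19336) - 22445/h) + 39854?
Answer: 1145102119/29004 ≈ 39481.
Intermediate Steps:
B(z, A) = -1/2 (B(z, A) = -(3/(-3) + 6/3)/2 = -(3*(-1/3) + 6*(1/3))/2 = -(-1 + 2)/2 = -1/2*1 = -1/2)
K(F) = 2*F (K(F) = 2*F + 0 = 2*F)
h = 60 (h = (-1/2*15)*(2*(-4)) = -15/2*(-8) = 60)
(-17744/(-19336) - 22445/h) + 39854 = (-17744/(-19336) - 22445/60) + 39854 = (-17744*(-1/19336) - 22445*1/60) + 39854 = (2218/2417 - 4489/12) + 39854 = -10823297/29004 + 39854 = 1145102119/29004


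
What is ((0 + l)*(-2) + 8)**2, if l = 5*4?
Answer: 1024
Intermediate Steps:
l = 20
((0 + l)*(-2) + 8)**2 = ((0 + 20)*(-2) + 8)**2 = (20*(-2) + 8)**2 = (-40 + 8)**2 = (-32)**2 = 1024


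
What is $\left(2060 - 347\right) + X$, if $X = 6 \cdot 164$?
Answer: $2697$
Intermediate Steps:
$X = 984$
$\left(2060 - 347\right) + X = \left(2060 - 347\right) + 984 = 1713 + 984 = 2697$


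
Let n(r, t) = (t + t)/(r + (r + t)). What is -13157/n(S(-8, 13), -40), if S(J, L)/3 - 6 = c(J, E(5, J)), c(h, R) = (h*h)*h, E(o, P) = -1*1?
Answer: -10117733/20 ≈ -5.0589e+5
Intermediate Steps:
E(o, P) = -1
c(h, R) = h³ (c(h, R) = h²*h = h³)
S(J, L) = 18 + 3*J³
n(r, t) = 2*t/(t + 2*r) (n(r, t) = (2*t)/(t + 2*r) = 2*t/(t + 2*r))
-13157/n(S(-8, 13), -40) = -(13157/2 - 13157*(18 + 3*(-8)³)/40) = -(13157/2 - 13157*(18 + 3*(-512))/40) = -(13157/2 - 13157*(18 - 1536)/40) = -13157/(2*(-40)/(-40 + 2*(-1518))) = -13157/(2*(-40)/(-40 - 3036)) = -13157/(2*(-40)/(-3076)) = -13157/(2*(-40)*(-1/3076)) = -13157/20/769 = -13157*769/20 = -10117733/20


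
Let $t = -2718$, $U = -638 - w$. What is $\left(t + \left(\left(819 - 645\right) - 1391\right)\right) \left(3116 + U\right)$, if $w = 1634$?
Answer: $-3321140$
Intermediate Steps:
$U = -2272$ ($U = -638 - 1634 = -2272$)
$\left(t + \left(\left(819 - 645\right) - 1391\right)\right) \left(3116 + U\right) = \left(-2718 + \left(\left(819 - 645\right) - 1391\right)\right) \left(3116 - 2272\right) = \left(-2718 + \left(174 - 1391\right)\right) 844 = \left(-2718 - 1217\right) 844 = \left(-3935\right) 844 = -3321140$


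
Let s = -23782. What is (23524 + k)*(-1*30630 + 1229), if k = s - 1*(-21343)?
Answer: -619920085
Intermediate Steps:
k = -2439 (k = -23782 - 1*(-21343) = -23782 + 21343 = -2439)
(23524 + k)*(-1*30630 + 1229) = (23524 - 2439)*(-1*30630 + 1229) = 21085*(-30630 + 1229) = 21085*(-29401) = -619920085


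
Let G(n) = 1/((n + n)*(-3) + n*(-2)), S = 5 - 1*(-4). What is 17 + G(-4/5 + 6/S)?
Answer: 287/16 ≈ 17.938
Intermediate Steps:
S = 9 (S = 5 + 4 = 9)
G(n) = -1/(8*n) (G(n) = 1/((2*n)*(-3) - 2*n) = 1/(-6*n - 2*n) = 1/(-8*n) = -1/(8*n))
17 + G(-4/5 + 6/S) = 17 - 1/(8*(-4/5 + 6/9)) = 17 - 1/(8*(-4*⅕ + 6*(⅑))) = 17 - 1/(8*(-⅘ + ⅔)) = 17 - 1/(8*(-2/15)) = 17 - ⅛*(-15/2) = 17 + 15/16 = 287/16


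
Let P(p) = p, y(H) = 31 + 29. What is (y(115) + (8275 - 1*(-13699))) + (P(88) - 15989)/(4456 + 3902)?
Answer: 184144271/8358 ≈ 22032.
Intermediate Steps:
y(H) = 60
(y(115) + (8275 - 1*(-13699))) + (P(88) - 15989)/(4456 + 3902) = (60 + (8275 - 1*(-13699))) + (88 - 15989)/(4456 + 3902) = (60 + (8275 + 13699)) - 15901/8358 = (60 + 21974) - 15901*1/8358 = 22034 - 15901/8358 = 184144271/8358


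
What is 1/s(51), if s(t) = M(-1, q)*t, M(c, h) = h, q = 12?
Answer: 1/612 ≈ 0.0016340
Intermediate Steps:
s(t) = 12*t
1/s(51) = 1/(12*51) = 1/612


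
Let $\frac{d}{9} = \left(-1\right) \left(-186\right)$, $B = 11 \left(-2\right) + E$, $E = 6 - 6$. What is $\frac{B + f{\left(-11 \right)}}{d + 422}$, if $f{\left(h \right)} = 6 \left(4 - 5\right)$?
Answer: $- \frac{7}{524} \approx -0.013359$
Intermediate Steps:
$f{\left(h \right)} = -6$ ($f{\left(h \right)} = 6 \left(-1\right) = -6$)
$E = 0$ ($E = 6 - 6 = 0$)
$B = -22$ ($B = 11 \left(-2\right) + 0 = -22 + 0 = -22$)
$d = 1674$ ($d = 9 \left(\left(-1\right) \left(-186\right)\right) = 9 \cdot 186 = 1674$)
$\frac{B + f{\left(-11 \right)}}{d + 422} = \frac{-22 - 6}{1674 + 422} = - \frac{28}{2096} = \left(-28\right) \frac{1}{2096} = - \frac{7}{524}$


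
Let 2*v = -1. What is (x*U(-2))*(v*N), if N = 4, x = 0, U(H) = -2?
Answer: 0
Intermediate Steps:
v = -1/2 (v = (1/2)*(-1) = -1/2 ≈ -0.50000)
(x*U(-2))*(v*N) = (0*(-2))*(-1/2*4) = 0*(-2) = 0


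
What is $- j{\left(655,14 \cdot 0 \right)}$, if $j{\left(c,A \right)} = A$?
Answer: $0$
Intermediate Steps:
$- j{\left(655,14 \cdot 0 \right)} = - 14 \cdot 0 = \left(-1\right) 0 = 0$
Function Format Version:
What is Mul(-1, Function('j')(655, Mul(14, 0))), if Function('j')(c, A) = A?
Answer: 0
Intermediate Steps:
Mul(-1, Function('j')(655, Mul(14, 0))) = Mul(-1, Mul(14, 0)) = Mul(-1, 0) = 0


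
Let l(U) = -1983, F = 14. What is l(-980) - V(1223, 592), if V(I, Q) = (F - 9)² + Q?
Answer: -2600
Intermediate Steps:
V(I, Q) = 25 + Q (V(I, Q) = (14 - 9)² + Q = 5² + Q = 25 + Q)
l(-980) - V(1223, 592) = -1983 - (25 + 592) = -1983 - 1*617 = -1983 - 617 = -2600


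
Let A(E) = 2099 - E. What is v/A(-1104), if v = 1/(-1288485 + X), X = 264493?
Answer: -1/3279846376 ≈ -3.0489e-10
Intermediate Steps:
v = -1/1023992 (v = 1/(-1288485 + 264493) = 1/(-1023992) = -1/1023992 ≈ -9.7657e-7)
v/A(-1104) = -1/(1023992*(2099 - 1*(-1104))) = -1/(1023992*(2099 + 1104)) = -1/1023992/3203 = -1/1023992*1/3203 = -1/3279846376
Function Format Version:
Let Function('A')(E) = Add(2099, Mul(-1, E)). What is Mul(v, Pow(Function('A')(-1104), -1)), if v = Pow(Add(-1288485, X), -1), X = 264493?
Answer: Rational(-1, 3279846376) ≈ -3.0489e-10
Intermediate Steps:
v = Rational(-1, 1023992) (v = Pow(Add(-1288485, 264493), -1) = Pow(-1023992, -1) = Rational(-1, 1023992) ≈ -9.7657e-7)
Mul(v, Pow(Function('A')(-1104), -1)) = Mul(Rational(-1, 1023992), Pow(Add(2099, Mul(-1, -1104)), -1)) = Mul(Rational(-1, 1023992), Pow(Add(2099, 1104), -1)) = Mul(Rational(-1, 1023992), Pow(3203, -1)) = Mul(Rational(-1, 1023992), Rational(1, 3203)) = Rational(-1, 3279846376)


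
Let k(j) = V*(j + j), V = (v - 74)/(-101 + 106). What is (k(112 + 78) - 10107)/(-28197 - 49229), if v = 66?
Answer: 10715/77426 ≈ 0.13839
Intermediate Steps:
V = -8/5 (V = (66 - 74)/(-101 + 106) = -8/5 ≈ -1.6000)
k(j) = -16*j/5 (k(j) = -8*(j + j)/5 = -16*j/5)
(k(112 + 78) - 10107)/(-28197 - 49229) = (-16*(112 + 78)/5 - 10107)/(-28197 - 49229) = (-16/5*190 - 10107)/(-77426) = (-608 - 10107)*(-1/77426) = -10715*(-1/77426) = 10715/77426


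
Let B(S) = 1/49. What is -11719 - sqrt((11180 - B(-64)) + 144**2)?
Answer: -11719 - sqrt(1563883)/7 ≈ -11898.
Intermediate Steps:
B(S) = 1/49
-11719 - sqrt((11180 - B(-64)) + 144**2) = -11719 - sqrt((11180 - 1*1/49) + 144**2) = -11719 - sqrt((11180 - 1/49) + 20736) = -11719 - sqrt(547819/49 + 20736) = -11719 - sqrt(1563883/49) = -11719 - sqrt(1563883)/7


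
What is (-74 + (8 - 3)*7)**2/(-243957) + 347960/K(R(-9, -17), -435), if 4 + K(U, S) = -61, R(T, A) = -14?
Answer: -5659158439/1057147 ≈ -5353.2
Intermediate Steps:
K(U, S) = -65 (K(U, S) = -4 - 61 = -65)
(-74 + (8 - 3)*7)**2/(-243957) + 347960/K(R(-9, -17), -435) = (-74 + (8 - 3)*7)**2/(-243957) + 347960/(-65) = (-74 + 5*7)**2*(-1/243957) + 347960*(-1/65) = (-74 + 35)**2*(-1/243957) - 69592/13 = (-39)**2*(-1/243957) - 69592/13 = 1521*(-1/243957) - 69592/13 = -507/81319 - 69592/13 = -5659158439/1057147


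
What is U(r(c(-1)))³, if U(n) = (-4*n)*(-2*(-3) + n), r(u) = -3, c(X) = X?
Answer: 46656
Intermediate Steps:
U(n) = -4*n*(6 + n) (U(n) = (-4*n)*(6 + n) = -4*n*(6 + n))
U(r(c(-1)))³ = (-4*(-3)*(6 - 3))³ = (-4*(-3)*3)³ = 36³ = 46656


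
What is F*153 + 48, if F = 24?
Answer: 3720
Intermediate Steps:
F*153 + 48 = 24*153 + 48 = 3672 + 48 = 3720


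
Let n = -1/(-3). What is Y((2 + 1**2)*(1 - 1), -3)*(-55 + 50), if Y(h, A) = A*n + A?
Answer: 20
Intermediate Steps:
n = 1/3 (n = -1*(-1/3) = 1/3 ≈ 0.33333)
Y(h, A) = 4*A/3 (Y(h, A) = A*(1/3) + A = A/3 + A = 4*A/3)
Y((2 + 1**2)*(1 - 1), -3)*(-55 + 50) = ((4/3)*(-3))*(-55 + 50) = -4*(-5) = 20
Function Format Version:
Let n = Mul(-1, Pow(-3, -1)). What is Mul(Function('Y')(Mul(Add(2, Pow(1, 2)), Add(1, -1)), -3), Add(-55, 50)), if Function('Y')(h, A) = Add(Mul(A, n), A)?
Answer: 20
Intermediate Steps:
n = Rational(1, 3) (n = Mul(-1, Rational(-1, 3)) = Rational(1, 3) ≈ 0.33333)
Function('Y')(h, A) = Mul(Rational(4, 3), A) (Function('Y')(h, A) = Add(Mul(A, Rational(1, 3)), A) = Add(Mul(Rational(1, 3), A), A) = Mul(Rational(4, 3), A))
Mul(Function('Y')(Mul(Add(2, Pow(1, 2)), Add(1, -1)), -3), Add(-55, 50)) = Mul(Mul(Rational(4, 3), -3), Add(-55, 50)) = Mul(-4, -5) = 20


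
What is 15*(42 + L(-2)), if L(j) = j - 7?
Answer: 495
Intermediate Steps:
L(j) = -7 + j
15*(42 + L(-2)) = 15*(42 + (-7 - 2)) = 15*(42 - 9) = 15*33 = 495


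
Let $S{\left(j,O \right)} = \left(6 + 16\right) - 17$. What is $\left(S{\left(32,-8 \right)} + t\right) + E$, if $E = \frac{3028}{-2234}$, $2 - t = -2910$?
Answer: $\frac{3256775}{1117} \approx 2915.6$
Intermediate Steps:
$S{\left(j,O \right)} = 5$ ($S{\left(j,O \right)} = 22 - 17 = 5$)
$t = 2912$ ($t = 2 - -2910 = 2 + 2910 = 2912$)
$E = - \frac{1514}{1117}$ ($E = 3028 \left(- \frac{1}{2234}\right) = - \frac{1514}{1117} \approx -1.3554$)
$\left(S{\left(32,-8 \right)} + t\right) + E = \left(5 + 2912\right) - \frac{1514}{1117} = 2917 - \frac{1514}{1117} = \frac{3256775}{1117}$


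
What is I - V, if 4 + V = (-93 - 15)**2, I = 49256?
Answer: 37596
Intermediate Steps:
V = 11660 (V = -4 + (-93 - 15)**2 = -4 + (-108)**2 = -4 + 11664 = 11660)
I - V = 49256 - 1*11660 = 49256 - 11660 = 37596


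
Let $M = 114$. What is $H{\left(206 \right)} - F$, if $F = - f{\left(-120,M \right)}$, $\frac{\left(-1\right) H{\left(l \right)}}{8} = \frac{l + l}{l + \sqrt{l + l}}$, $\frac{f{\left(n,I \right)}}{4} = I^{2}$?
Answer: $\frac{2650360}{51} + \frac{8 \sqrt{103}}{51} \approx 51969.0$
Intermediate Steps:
$f{\left(n,I \right)} = 4 I^{2}$
$H{\left(l \right)} = - \frac{16 l}{l + \sqrt{2} \sqrt{l}}$ ($H{\left(l \right)} = - 8 \frac{l + l}{l + \sqrt{l + l}} = - 8 \frac{2 l}{l + \sqrt{2 l}} = - 8 \frac{2 l}{l + \sqrt{2} \sqrt{l}} = - \frac{16 l}{l + \sqrt{2} \sqrt{l}}$)
$F = -51984$ ($F = - 4 \cdot 114^{2} = - 4 \cdot 12996 = \left(-1\right) 51984 = -51984$)
$H{\left(206 \right)} - F = \left(-16\right) 206 \frac{1}{206 + \sqrt{2} \sqrt{206}} - -51984 = \left(-16\right) 206 \frac{1}{206 + 2 \sqrt{103}} + 51984 = - \frac{3296}{206 + 2 \sqrt{103}} + 51984 = 51984 - \frac{3296}{206 + 2 \sqrt{103}}$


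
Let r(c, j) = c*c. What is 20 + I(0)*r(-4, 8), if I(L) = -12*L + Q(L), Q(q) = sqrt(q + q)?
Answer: 20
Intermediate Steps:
Q(q) = sqrt(2)*sqrt(q) (Q(q) = sqrt(2*q) = sqrt(2)*sqrt(q))
r(c, j) = c**2
I(L) = -12*L + sqrt(2)*sqrt(L)
20 + I(0)*r(-4, 8) = 20 + (-12*0 + sqrt(2)*sqrt(0))*(-4)**2 = 20 + (0 + sqrt(2)*0)*16 = 20 + (0 + 0)*16 = 20 + 0*16 = 20 + 0 = 20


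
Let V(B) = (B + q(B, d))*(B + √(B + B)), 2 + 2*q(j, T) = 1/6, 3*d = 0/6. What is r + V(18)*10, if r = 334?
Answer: 4434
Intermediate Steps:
d = 0 (d = (0/6)/3 = (0*(⅙))/3 = (⅓)*0 = 0)
q(j, T) = -11/12 (q(j, T) = -1 + (½)/6 = -1 + (½)*(⅙) = -1 + 1/12 = -11/12)
V(B) = (-11/12 + B)*(B + √2*√B) (V(B) = (B - 11/12)*(B + √(B + B)) = (-11/12 + B)*(B + √(2*B)) = (-11/12 + B)*(B + √2*√B))
r + V(18)*10 = 334 + (18² - 11/12*18 + √2*18^(3/2) - 11*√2*√18/12)*10 = 334 + (324 - 33/2 + √2*(54*√2) - 11*√2*3*√2/12)*10 = 334 + (324 - 33/2 + 108 - 11/2)*10 = 334 + 410*10 = 334 + 4100 = 4434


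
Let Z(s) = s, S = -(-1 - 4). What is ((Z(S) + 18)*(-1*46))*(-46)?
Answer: 48668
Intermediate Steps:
S = 5 (S = -1*(-5) = 5)
((Z(S) + 18)*(-1*46))*(-46) = ((5 + 18)*(-1*46))*(-46) = (23*(-46))*(-46) = -1058*(-46) = 48668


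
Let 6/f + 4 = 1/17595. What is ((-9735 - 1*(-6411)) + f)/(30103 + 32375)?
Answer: -39007561/732856527 ≈ -0.053227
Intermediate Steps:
f = -105570/70379 (f = 6/(-4 + 1/17595) = 6/(-70379/17595) = 6*(-17595/70379) = -105570/70379 ≈ -1.5000)
((-9735 - 1*(-6411)) + f)/(30103 + 32375) = ((-9735 - 1*(-6411)) - 105570/70379)/(30103 + 32375) = ((-9735 + 6411) - 105570/70379)/62478 = (-3324 - 105570/70379)*(1/62478) = -234045366/70379*1/62478 = -39007561/732856527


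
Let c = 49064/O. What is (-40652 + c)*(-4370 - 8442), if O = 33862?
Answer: 8817916397760/16931 ≈ 5.2081e+8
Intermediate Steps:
c = 24532/16931 (c = 49064/33862 = 49064*(1/33862) = 24532/16931 ≈ 1.4489)
(-40652 + c)*(-4370 - 8442) = (-40652 + 24532/16931)*(-4370 - 8442) = -688254480/16931*(-12812) = 8817916397760/16931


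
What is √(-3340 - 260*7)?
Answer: 2*I*√1290 ≈ 71.833*I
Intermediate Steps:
√(-3340 - 260*7) = √(-3340 - 1820) = √(-5160) = 2*I*√1290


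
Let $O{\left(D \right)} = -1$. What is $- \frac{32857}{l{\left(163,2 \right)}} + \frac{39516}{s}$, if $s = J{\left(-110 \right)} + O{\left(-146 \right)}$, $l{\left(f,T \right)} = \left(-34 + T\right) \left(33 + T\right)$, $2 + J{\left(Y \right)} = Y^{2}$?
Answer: $\frac{441729049}{13548640} \approx 32.603$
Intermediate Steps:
$J{\left(Y \right)} = -2 + Y^{2}$
$s = 12097$ ($s = \left(-2 + \left(-110\right)^{2}\right) - 1 = \left(-2 + 12100\right) - 1 = 12098 - 1 = 12097$)
$- \frac{32857}{l{\left(163,2 \right)}} + \frac{39516}{s} = - \frac{32857}{-1122 + 2^{2} - 2} + \frac{39516}{12097} = - \frac{32857}{-1122 + 4 - 2} + 39516 \cdot \frac{1}{12097} = - \frac{32857}{-1120} + \frac{39516}{12097} = \left(-32857\right) \left(- \frac{1}{1120}\right) + \frac{39516}{12097} = \frac{32857}{1120} + \frac{39516}{12097} = \frac{441729049}{13548640}$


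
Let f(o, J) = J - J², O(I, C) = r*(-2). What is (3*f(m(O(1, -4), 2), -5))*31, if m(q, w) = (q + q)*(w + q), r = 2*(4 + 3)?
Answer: -2790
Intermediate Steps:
r = 14 (r = 2*7 = 14)
O(I, C) = -28 (O(I, C) = 14*(-2) = -28)
m(q, w) = 2*q*(q + w) (m(q, w) = (2*q)*(q + w) = 2*q*(q + w))
(3*f(m(O(1, -4), 2), -5))*31 = (3*(-5*(1 - 1*(-5))))*31 = (3*(-5*(1 + 5)))*31 = (3*(-5*6))*31 = (3*(-30))*31 = -90*31 = -2790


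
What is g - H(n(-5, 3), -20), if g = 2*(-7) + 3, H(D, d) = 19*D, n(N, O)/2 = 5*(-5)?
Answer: 939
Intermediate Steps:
n(N, O) = -50 (n(N, O) = 2*(5*(-5)) = 2*(-25) = -50)
g = -11 (g = -14 + 3 = -11)
g - H(n(-5, 3), -20) = -11 - 19*(-50) = -11 - 1*(-950) = -11 + 950 = 939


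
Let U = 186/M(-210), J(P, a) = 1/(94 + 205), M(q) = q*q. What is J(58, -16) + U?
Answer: 16619/2197650 ≈ 0.0075622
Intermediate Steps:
M(q) = q**2
J(P, a) = 1/299
U = 31/7350 (U = 186/((-210)**2) = 186/44100 = 186*(1/44100) = 31/7350 ≈ 0.0042177)
J(58, -16) + U = 1/299 + 31/7350 = 16619/2197650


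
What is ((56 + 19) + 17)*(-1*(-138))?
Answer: 12696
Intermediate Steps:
((56 + 19) + 17)*(-1*(-138)) = (75 + 17)*138 = 92*138 = 12696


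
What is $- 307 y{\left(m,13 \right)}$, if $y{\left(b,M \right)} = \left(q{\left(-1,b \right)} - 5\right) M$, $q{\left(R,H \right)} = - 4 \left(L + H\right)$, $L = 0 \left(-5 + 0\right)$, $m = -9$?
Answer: $-123721$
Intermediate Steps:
$L = 0$ ($L = 0 \left(-5\right) = 0$)
$q{\left(R,H \right)} = - 4 H$ ($q{\left(R,H \right)} = - 4 \left(0 + H\right) = - 4 H$)
$y{\left(b,M \right)} = M \left(-5 - 4 b\right)$ ($y{\left(b,M \right)} = \left(- 4 b - 5\right) M = \left(-5 - 4 b\right) M = M \left(-5 - 4 b\right)$)
$- 307 y{\left(m,13 \right)} = - 307 \left(\left(-1\right) 13 \left(5 + 4 \left(-9\right)\right)\right) = - 307 \left(\left(-1\right) 13 \left(5 - 36\right)\right) = - 307 \left(\left(-1\right) 13 \left(-31\right)\right) = \left(-307\right) 403 = -123721$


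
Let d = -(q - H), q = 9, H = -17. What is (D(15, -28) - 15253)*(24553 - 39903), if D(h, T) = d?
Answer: 234532650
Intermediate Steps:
d = -26 (d = -(9 - 1*(-17)) = -(9 + 17) = -1*26 = -26)
D(h, T) = -26
(D(15, -28) - 15253)*(24553 - 39903) = (-26 - 15253)*(24553 - 39903) = -15279*(-15350) = 234532650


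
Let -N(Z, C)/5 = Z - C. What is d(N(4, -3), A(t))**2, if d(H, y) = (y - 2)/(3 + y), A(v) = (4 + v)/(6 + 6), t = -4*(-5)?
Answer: 0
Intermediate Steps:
N(Z, C) = -5*Z + 5*C (N(Z, C) = -5*(Z - C) = -5*Z + 5*C)
t = 20
A(v) = 1/3 + v/12 (A(v) = (4 + v)/12 = (4 + v)*(1/12) = 1/3 + v/12)
d(H, y) = (-2 + y)/(3 + y)
d(N(4, -3), A(t))**2 = ((-2 + (1/3 + (1/12)*20))/(3 + (1/3 + (1/12)*20)))**2 = ((-2 + (1/3 + 5/3))/(3 + (1/3 + 5/3)))**2 = ((-2 + 2)/(3 + 2))**2 = (0/5)**2 = ((1/5)*0)**2 = 0**2 = 0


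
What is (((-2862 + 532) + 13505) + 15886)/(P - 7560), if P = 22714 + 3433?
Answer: 27061/18587 ≈ 1.4559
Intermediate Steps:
P = 26147
(((-2862 + 532) + 13505) + 15886)/(P - 7560) = (((-2862 + 532) + 13505) + 15886)/(26147 - 7560) = ((-2330 + 13505) + 15886)/18587 = (11175 + 15886)*(1/18587) = 27061*(1/18587) = 27061/18587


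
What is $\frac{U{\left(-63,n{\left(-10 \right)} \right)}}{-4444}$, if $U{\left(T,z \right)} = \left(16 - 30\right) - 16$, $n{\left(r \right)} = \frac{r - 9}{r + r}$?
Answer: $\frac{15}{2222} \approx 0.0067507$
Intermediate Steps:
$n{\left(r \right)} = \frac{-9 + r}{2 r}$
$U{\left(T,z \right)} = -30$ ($U{\left(T,z \right)} = -14 - 16 = -30$)
$\frac{U{\left(-63,n{\left(-10 \right)} \right)}}{-4444} = - \frac{30}{-4444} = \left(-30\right) \left(- \frac{1}{4444}\right) = \frac{15}{2222}$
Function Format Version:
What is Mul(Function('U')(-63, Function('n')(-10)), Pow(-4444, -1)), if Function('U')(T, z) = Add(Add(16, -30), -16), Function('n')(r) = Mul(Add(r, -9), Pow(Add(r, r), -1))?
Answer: Rational(15, 2222) ≈ 0.0067507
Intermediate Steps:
Function('n')(r) = Mul(Rational(1, 2), Pow(r, -1), Add(-9, r)) (Function('n')(r) = Mul(Add(-9, r), Pow(Mul(2, r), -1)) = Mul(Add(-9, r), Mul(Rational(1, 2), Pow(r, -1))) = Mul(Rational(1, 2), Pow(r, -1), Add(-9, r)))
Function('U')(T, z) = -30 (Function('U')(T, z) = Add(-14, -16) = -30)
Mul(Function('U')(-63, Function('n')(-10)), Pow(-4444, -1)) = Mul(-30, Pow(-4444, -1)) = Mul(-30, Rational(-1, 4444)) = Rational(15, 2222)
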